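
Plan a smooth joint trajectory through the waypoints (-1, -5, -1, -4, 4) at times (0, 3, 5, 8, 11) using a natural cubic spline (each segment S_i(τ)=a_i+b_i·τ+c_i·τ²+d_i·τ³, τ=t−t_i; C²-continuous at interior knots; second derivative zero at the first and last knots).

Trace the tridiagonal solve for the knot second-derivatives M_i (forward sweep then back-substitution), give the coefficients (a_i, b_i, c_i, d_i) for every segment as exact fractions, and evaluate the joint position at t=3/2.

Δ: Δ0=-4/3, Δ1=2, Δ2=-1, Δ3=8/3
row 1: diag=10, rhs=20; c'=1/5, d'=2
row 2: denom=10−2·1/5=48/5; d'=(-18−2·2)/(48/5)=-55/24
row 3: denom=12−3·5/16=177/16; d'=(22−3·-55/24)/(177/16)=154/59
back: M3=154/59
back: M2=-55/24−5/16·154/59=-550/177
back: M1=2−1/5·-550/177=464/177
M: M0=0, M1=464/177, M2=-550/177, M3=154/59, M4=0
seg 0: a=-1, c=M0/2=0, d=(M1−M0)/(6·3)=232/1593, b=Δ0−h0·(2M0+M1)/6=-156/59
seg 1: a=-5, c=M1/2=232/177, d=(M2−M1)/(6·2)=-169/354, b=Δ1−h1·(2M1+M2)/6=76/59
seg 2: a=-1, c=M2/2=-275/177, d=(M3−M2)/(6·3)=506/1593, b=Δ2−h2·(2M2+M3)/6=142/177
seg 3: a=-4, c=M3/2=77/59, d=(M4−M3)/(6·3)=-77/531, b=Δ3−h3·(2M3+M4)/6=10/177
t_q=3/2 → seg 0, τ=3/2; S=-1+-156/59·τ+0·τ²+232/1593·τ³=-264/59

  seg 0: a=-1 b=-156/59 c=0 d=232/1593
  seg 1: a=-5 b=76/59 c=232/177 d=-169/354
  seg 2: a=-1 b=142/177 c=-275/177 d=506/1593
  seg 3: a=-4 b=10/177 c=77/59 d=-77/531
S(3/2) = -264/59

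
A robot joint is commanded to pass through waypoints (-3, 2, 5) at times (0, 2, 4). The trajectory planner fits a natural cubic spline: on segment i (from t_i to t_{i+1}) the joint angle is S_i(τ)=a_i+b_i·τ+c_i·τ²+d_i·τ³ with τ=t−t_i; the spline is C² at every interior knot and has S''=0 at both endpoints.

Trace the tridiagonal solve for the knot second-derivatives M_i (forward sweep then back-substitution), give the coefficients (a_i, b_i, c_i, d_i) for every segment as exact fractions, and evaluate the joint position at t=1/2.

Δ: Δ0=5/2, Δ1=3/2
row 1: diag=8, rhs=-6; c'=1/4, d'=-3/4
back: M1=-3/4
M: M0=0, M1=-3/4, M2=0
seg 0: a=-3, c=M0/2=0, d=(M1−M0)/(6·2)=-1/16, b=Δ0−h0·(2M0+M1)/6=11/4
seg 1: a=2, c=M1/2=-3/8, d=(M2−M1)/(6·2)=1/16, b=Δ1−h1·(2M1+M2)/6=2
t_q=1/2 → seg 0, τ=1/2; S=-3+11/4·τ+0·τ²+-1/16·τ³=-209/128

  seg 0: a=-3 b=11/4 c=0 d=-1/16
  seg 1: a=2 b=2 c=-3/8 d=1/16
S(1/2) = -209/128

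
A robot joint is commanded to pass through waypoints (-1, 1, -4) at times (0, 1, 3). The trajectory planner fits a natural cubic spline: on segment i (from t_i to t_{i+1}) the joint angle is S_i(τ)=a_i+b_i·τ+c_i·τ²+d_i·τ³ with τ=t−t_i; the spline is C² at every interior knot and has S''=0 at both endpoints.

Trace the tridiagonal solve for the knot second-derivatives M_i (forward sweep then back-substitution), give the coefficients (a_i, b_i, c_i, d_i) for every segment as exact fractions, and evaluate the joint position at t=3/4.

  seg 0: a=-1 b=11/4 c=0 d=-3/4
  seg 1: a=1 b=1/2 c=-9/4 d=3/8
S(3/4) = 191/256

Δ: Δ0=2, Δ1=-5/2
row 1: diag=6, rhs=-27; c'=1/3, d'=-9/2
back: M1=-9/2
M: M0=0, M1=-9/2, M2=0
seg 0: a=-1, c=M0/2=0, d=(M1−M0)/(6·1)=-3/4, b=Δ0−h0·(2M0+M1)/6=11/4
seg 1: a=1, c=M1/2=-9/4, d=(M2−M1)/(6·2)=3/8, b=Δ1−h1·(2M1+M2)/6=1/2
t_q=3/4 → seg 0, τ=3/4; S=-1+11/4·τ+0·τ²+-3/4·τ³=191/256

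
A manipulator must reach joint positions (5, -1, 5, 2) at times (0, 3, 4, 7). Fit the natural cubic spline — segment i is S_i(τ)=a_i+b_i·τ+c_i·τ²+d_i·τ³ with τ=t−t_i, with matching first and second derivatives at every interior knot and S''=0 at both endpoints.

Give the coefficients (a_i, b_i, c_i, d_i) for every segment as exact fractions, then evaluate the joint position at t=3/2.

  seg 0: a=5 b=-113/21 c=0 d=71/189
  seg 1: a=-1 b=100/21 c=71/21 d=-15/7
  seg 2: a=5 b=107/21 c=-64/21 d=64/189
S(3/2) = -101/56

Δ: Δ0=-2, Δ1=6, Δ2=-1
row 1: diag=8, rhs=48; c'=1/8, d'=6
row 2: denom=8−1·1/8=63/8; d'=(-42−1·6)/(63/8)=-128/21
back: M2=-128/21
back: M1=6−1/8·-128/21=142/21
M: M0=0, M1=142/21, M2=-128/21, M3=0
seg 0: a=5, c=M0/2=0, d=(M1−M0)/(6·3)=71/189, b=Δ0−h0·(2M0+M1)/6=-113/21
seg 1: a=-1, c=M1/2=71/21, d=(M2−M1)/(6·1)=-15/7, b=Δ1−h1·(2M1+M2)/6=100/21
seg 2: a=5, c=M2/2=-64/21, d=(M3−M2)/(6·3)=64/189, b=Δ2−h2·(2M2+M3)/6=107/21
t_q=3/2 → seg 0, τ=3/2; S=5+-113/21·τ+0·τ²+71/189·τ³=-101/56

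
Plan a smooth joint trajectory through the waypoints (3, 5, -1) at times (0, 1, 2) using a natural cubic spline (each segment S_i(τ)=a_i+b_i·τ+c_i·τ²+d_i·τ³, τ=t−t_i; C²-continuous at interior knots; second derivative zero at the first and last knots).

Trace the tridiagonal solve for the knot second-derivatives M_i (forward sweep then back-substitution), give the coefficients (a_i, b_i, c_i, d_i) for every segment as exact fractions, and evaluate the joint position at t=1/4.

Δ: Δ0=2, Δ1=-6
row 1: diag=4, rhs=-48; c'=1/4, d'=-12
back: M1=-12
M: M0=0, M1=-12, M2=0
seg 0: a=3, c=M0/2=0, d=(M1−M0)/(6·1)=-2, b=Δ0−h0·(2M0+M1)/6=4
seg 1: a=5, c=M1/2=-6, d=(M2−M1)/(6·1)=2, b=Δ1−h1·(2M1+M2)/6=-2
t_q=1/4 → seg 0, τ=1/4; S=3+4·τ+0·τ²+-2·τ³=127/32

  seg 0: a=3 b=4 c=0 d=-2
  seg 1: a=5 b=-2 c=-6 d=2
S(1/4) = 127/32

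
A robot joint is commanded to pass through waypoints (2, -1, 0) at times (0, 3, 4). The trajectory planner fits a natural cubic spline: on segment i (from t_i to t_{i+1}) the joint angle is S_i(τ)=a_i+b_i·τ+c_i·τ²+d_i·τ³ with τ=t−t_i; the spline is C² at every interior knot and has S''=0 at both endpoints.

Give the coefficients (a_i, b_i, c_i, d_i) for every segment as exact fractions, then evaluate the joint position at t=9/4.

Δ: Δ0=-1, Δ1=1
row 1: diag=8, rhs=12; c'=1/8, d'=3/2
back: M1=3/2
M: M0=0, M1=3/2, M2=0
seg 0: a=2, c=M0/2=0, d=(M1−M0)/(6·3)=1/12, b=Δ0−h0·(2M0+M1)/6=-7/4
seg 1: a=-1, c=M1/2=3/4, d=(M2−M1)/(6·1)=-1/4, b=Δ1−h1·(2M1+M2)/6=1/2
t_q=9/4 → seg 0, τ=9/4; S=2+-7/4·τ+0·τ²+1/12·τ³=-253/256

  seg 0: a=2 b=-7/4 c=0 d=1/12
  seg 1: a=-1 b=1/2 c=3/4 d=-1/4
S(9/4) = -253/256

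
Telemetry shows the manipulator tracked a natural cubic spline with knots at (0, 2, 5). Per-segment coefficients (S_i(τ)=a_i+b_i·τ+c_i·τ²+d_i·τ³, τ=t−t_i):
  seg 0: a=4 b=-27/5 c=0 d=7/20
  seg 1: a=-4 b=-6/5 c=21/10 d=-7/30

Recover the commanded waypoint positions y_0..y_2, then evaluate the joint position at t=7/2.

y_0 = S_0(0) = a_0 = 4
y_1 = S_1(0) = a_1 = -4
y_2 = S_1(3) = 5
t_q=7/2 is in segment 1 (τ=3/2); S_1(τ)=-149/80

y_0=4 y_1=-4 y_2=5
S(7/2) = -149/80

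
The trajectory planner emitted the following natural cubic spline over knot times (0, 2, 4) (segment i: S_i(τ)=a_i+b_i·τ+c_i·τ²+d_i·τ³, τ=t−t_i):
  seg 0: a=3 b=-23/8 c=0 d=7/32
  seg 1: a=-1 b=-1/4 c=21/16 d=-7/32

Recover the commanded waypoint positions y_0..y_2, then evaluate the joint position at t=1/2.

y_0 = S_0(0) = a_0 = 3
y_1 = S_1(0) = a_1 = -1
y_2 = S_1(2) = 2
t_q=1/2 is in segment 0 (τ=1/2); S_0(τ)=407/256

y_0=3 y_1=-1 y_2=2
S(1/2) = 407/256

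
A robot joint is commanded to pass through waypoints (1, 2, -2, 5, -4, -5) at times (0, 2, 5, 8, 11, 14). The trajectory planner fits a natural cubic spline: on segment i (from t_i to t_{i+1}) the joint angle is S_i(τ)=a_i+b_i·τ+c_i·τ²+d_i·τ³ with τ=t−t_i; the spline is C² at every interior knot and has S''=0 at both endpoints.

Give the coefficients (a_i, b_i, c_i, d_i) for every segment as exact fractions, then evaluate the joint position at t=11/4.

Δ: Δ0=1/2, Δ1=-4/3, Δ2=7/3, Δ3=-3, Δ4=-1/3
row 1: diag=10, rhs=-11; c'=3/10, d'=-11/10
row 2: denom=12−3·3/10=111/10; d'=(22−3·-11/10)/(111/10)=253/111
row 3: denom=12−3·10/37=414/37; d'=(-32−3·253/111)/(414/37)=-479/138
row 4: denom=12−3·37/138=515/46; d'=(16−3·-479/138)/(515/46)=243/103
back: M4=243/103
back: M3=-479/138−37/138·243/103=-1268/309
back: M2=253/111−10/37·-1268/309=349/103
back: M1=-11/10−3/10·349/103=-218/103
M: M0=0, M1=-218/103, M2=349/103, M3=-1268/309, M4=243/103, M5=0
seg 0: a=1, c=M0/2=0, d=(M1−M0)/(6·2)=-109/618, b=Δ0−h0·(2M0+M1)/6=745/618
seg 1: a=2, c=M1/2=-109/103, d=(M2−M1)/(6·3)=63/206, b=Δ1−h1·(2M1+M2)/6=-563/618
seg 2: a=-2, c=M2/2=349/206, d=(M3−M2)/(6·3)=-2315/5562, b=Δ2−h2·(2M2+M3)/6=308/309
seg 3: a=5, c=M3/2=-634/309, d=(M4−M3)/(6·3)=1997/5562, b=Δ3−h3·(2M3+M4)/6=-47/618
seg 4: a=-4, c=M4/2=243/206, d=(M5−M4)/(6·3)=-27/206, b=Δ4−h4·(2M4+M5)/6=-832/309
t_q=11/4 → seg 1, τ=3/4; S=2+-563/618·τ+-109/103·τ²+63/206·τ³=11213/13184

  seg 0: a=1 b=745/618 c=0 d=-109/618
  seg 1: a=2 b=-563/618 c=-109/103 d=63/206
  seg 2: a=-2 b=308/309 c=349/206 d=-2315/5562
  seg 3: a=5 b=-47/618 c=-634/309 d=1997/5562
  seg 4: a=-4 b=-832/309 c=243/206 d=-27/206
S(11/4) = 11213/13184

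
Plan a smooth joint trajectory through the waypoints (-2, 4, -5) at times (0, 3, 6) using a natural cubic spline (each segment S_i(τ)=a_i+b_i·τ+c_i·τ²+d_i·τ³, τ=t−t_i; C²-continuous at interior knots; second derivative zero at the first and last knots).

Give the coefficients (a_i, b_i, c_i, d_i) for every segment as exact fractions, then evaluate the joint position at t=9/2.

Δ: Δ0=2, Δ1=-3
row 1: diag=12, rhs=-30; c'=1/4, d'=-5/2
back: M1=-5/2
M: M0=0, M1=-5/2, M2=0
seg 0: a=-2, c=M0/2=0, d=(M1−M0)/(6·3)=-5/36, b=Δ0−h0·(2M0+M1)/6=13/4
seg 1: a=4, c=M1/2=-5/4, d=(M2−M1)/(6·3)=5/36, b=Δ1−h1·(2M1+M2)/6=-1/2
t_q=9/2 → seg 1, τ=3/2; S=4+-1/2·τ+-5/4·τ²+5/36·τ³=29/32

  seg 0: a=-2 b=13/4 c=0 d=-5/36
  seg 1: a=4 b=-1/2 c=-5/4 d=5/36
S(9/2) = 29/32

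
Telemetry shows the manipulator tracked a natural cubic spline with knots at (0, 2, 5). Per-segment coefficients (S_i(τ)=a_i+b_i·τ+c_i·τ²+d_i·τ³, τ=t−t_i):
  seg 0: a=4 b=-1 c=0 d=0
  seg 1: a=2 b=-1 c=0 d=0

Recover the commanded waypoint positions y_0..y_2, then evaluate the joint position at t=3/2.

y_0 = S_0(0) = a_0 = 4
y_1 = S_1(0) = a_1 = 2
y_2 = S_1(3) = -1
t_q=3/2 is in segment 0 (τ=3/2); S_0(τ)=5/2

y_0=4 y_1=2 y_2=-1
S(3/2) = 5/2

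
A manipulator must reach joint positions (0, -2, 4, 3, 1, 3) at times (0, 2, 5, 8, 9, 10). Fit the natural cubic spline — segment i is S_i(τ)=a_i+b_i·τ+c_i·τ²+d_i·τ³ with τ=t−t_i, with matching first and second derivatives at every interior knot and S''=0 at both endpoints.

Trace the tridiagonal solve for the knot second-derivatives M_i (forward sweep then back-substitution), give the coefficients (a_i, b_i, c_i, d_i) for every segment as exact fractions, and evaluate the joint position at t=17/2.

  seg 0: a=0 b=-5339/3081 c=0 d=1129/6162
  seg 1: a=-2 b=1435/3081 c=1129/1027 d=-418/2133
  seg 2: a=4 b=5455/3081 c=-2047/3081 d=-341/27729
  seg 3: a=3 b=-7850/3081 c=-796/1027 d=4076/3081
  seg 4: a=1 b=-398/3081 c=3280/1027 d=-3280/3081
S(17/2) = 3487/2054

Δ: Δ0=-1, Δ1=2, Δ2=-1/3, Δ3=-2, Δ4=2
row 1: diag=10, rhs=18; c'=3/10, d'=9/5
row 2: denom=12−3·3/10=111/10; d'=(-14−3·9/5)/(111/10)=-194/111
row 3: denom=8−3·10/37=266/37; d'=(-10−3·-194/111)/(266/37)=-88/133
row 4: denom=4−1·37/266=1027/266; d'=(24−1·-88/133)/(1027/266)=6560/1027
back: M4=6560/1027
back: M3=-88/133−37/266·6560/1027=-1592/1027
back: M2=-194/111−10/37·-1592/1027=-4094/3081
back: M1=9/5−3/10·-4094/3081=2258/1027
M: M0=0, M1=2258/1027, M2=-4094/3081, M3=-1592/1027, M4=6560/1027, M5=0
seg 0: a=0, c=M0/2=0, d=(M1−M0)/(6·2)=1129/6162, b=Δ0−h0·(2M0+M1)/6=-5339/3081
seg 1: a=-2, c=M1/2=1129/1027, d=(M2−M1)/(6·3)=-418/2133, b=Δ1−h1·(2M1+M2)/6=1435/3081
seg 2: a=4, c=M2/2=-2047/3081, d=(M3−M2)/(6·3)=-341/27729, b=Δ2−h2·(2M2+M3)/6=5455/3081
seg 3: a=3, c=M3/2=-796/1027, d=(M4−M3)/(6·1)=4076/3081, b=Δ3−h3·(2M3+M4)/6=-7850/3081
seg 4: a=1, c=M4/2=3280/1027, d=(M5−M4)/(6·1)=-3280/3081, b=Δ4−h4·(2M4+M5)/6=-398/3081
t_q=17/2 → seg 3, τ=1/2; S=3+-7850/3081·τ+-796/1027·τ²+4076/3081·τ³=3487/2054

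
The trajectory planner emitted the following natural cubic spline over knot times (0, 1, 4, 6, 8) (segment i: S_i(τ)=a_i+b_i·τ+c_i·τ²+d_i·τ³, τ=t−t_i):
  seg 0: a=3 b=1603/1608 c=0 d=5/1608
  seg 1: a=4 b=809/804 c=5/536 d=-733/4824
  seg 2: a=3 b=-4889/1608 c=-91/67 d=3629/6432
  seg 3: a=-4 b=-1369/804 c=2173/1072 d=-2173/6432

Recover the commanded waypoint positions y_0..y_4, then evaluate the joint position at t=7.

y_0 = S_0(0) = a_0 = 3
y_1 = S_1(0) = a_1 = 4
y_2 = S_2(0) = a_2 = 3
y_3 = S_3(0) = a_3 = -4
y_4 = S_3(2) = -2
t_q=7 is in segment 3 (τ=1); S_3(τ)=-8605/2144

y_0=3 y_1=4 y_2=3 y_3=-4 y_4=-2
S(7) = -8605/2144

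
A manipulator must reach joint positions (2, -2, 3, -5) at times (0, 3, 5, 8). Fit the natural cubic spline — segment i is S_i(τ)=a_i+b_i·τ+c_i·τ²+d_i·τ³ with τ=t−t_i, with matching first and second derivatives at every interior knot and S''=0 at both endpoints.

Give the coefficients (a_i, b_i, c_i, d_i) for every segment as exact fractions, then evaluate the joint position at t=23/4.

Δ: Δ0=-4/3, Δ1=5/2, Δ2=-8/3
row 1: diag=10, rhs=23; c'=1/5, d'=23/10
row 2: denom=10−2·1/5=48/5; d'=(-31−2·23/10)/(48/5)=-89/24
back: M2=-89/24
back: M1=23/10−1/5·-89/24=73/24
M: M0=0, M1=73/24, M2=-89/24, M3=0
seg 0: a=2, c=M0/2=0, d=(M1−M0)/(6·3)=73/432, b=Δ0−h0·(2M0+M1)/6=-137/48
seg 1: a=-2, c=M1/2=73/48, d=(M2−M1)/(6·2)=-9/16, b=Δ1−h1·(2M1+M2)/6=41/24
seg 2: a=3, c=M2/2=-89/48, d=(M3−M2)/(6·3)=89/432, b=Δ2−h2·(2M2+M3)/6=25/24
t_q=23/4 → seg 2, τ=3/4; S=3+25/24·τ+-89/48·τ²+89/432·τ³=2893/1024

  seg 0: a=2 b=-137/48 c=0 d=73/432
  seg 1: a=-2 b=41/24 c=73/48 d=-9/16
  seg 2: a=3 b=25/24 c=-89/48 d=89/432
S(23/4) = 2893/1024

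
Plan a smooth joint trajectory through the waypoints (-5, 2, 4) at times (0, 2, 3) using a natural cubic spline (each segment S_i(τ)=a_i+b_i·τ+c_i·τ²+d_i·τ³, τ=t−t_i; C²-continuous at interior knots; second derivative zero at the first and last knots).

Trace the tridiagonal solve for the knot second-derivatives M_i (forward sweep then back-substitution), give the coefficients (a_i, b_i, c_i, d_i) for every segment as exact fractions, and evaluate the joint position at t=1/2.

Δ: Δ0=7/2, Δ1=2
row 1: diag=6, rhs=-9; c'=1/6, d'=-3/2
back: M1=-3/2
M: M0=0, M1=-3/2, M2=0
seg 0: a=-5, c=M0/2=0, d=(M1−M0)/(6·2)=-1/8, b=Δ0−h0·(2M0+M1)/6=4
seg 1: a=2, c=M1/2=-3/4, d=(M2−M1)/(6·1)=1/4, b=Δ1−h1·(2M1+M2)/6=5/2
t_q=1/2 → seg 0, τ=1/2; S=-5+4·τ+0·τ²+-1/8·τ³=-193/64

  seg 0: a=-5 b=4 c=0 d=-1/8
  seg 1: a=2 b=5/2 c=-3/4 d=1/4
S(1/2) = -193/64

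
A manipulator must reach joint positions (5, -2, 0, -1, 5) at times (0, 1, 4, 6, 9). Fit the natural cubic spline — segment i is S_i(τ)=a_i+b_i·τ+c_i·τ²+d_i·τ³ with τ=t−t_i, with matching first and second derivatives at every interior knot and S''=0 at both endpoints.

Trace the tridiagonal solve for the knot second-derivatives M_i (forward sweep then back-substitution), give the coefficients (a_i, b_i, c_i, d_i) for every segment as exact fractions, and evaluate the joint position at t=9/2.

  seg 0: a=5 b=-922/113 c=0 d=131/113
  seg 1: a=-2 b=-529/113 c=393/113 d=-1724/3051
  seg 2: a=0 b=105/113 c=-545/339 d=1211/2712
  seg 3: a=-1 b=-97/678 c=1453/1356 d=-1453/12204
S(9/2) = 857/7232

Δ: Δ0=-7, Δ1=2/3, Δ2=-1/2, Δ3=2
row 1: diag=8, rhs=46; c'=3/8, d'=23/4
row 2: denom=10−3·3/8=71/8; d'=(-7−3·23/4)/(71/8)=-194/71
row 3: denom=10−2·16/71=678/71; d'=(15−2·-194/71)/(678/71)=1453/678
back: M3=1453/678
back: M2=-194/71−16/71·1453/678=-1090/339
back: M1=23/4−3/8·-1090/339=786/113
M: M0=0, M1=786/113, M2=-1090/339, M3=1453/678, M4=0
seg 0: a=5, c=M0/2=0, d=(M1−M0)/(6·1)=131/113, b=Δ0−h0·(2M0+M1)/6=-922/113
seg 1: a=-2, c=M1/2=393/113, d=(M2−M1)/(6·3)=-1724/3051, b=Δ1−h1·(2M1+M2)/6=-529/113
seg 2: a=0, c=M2/2=-545/339, d=(M3−M2)/(6·2)=1211/2712, b=Δ2−h2·(2M2+M3)/6=105/113
seg 3: a=-1, c=M3/2=1453/1356, d=(M4−M3)/(6·3)=-1453/12204, b=Δ3−h3·(2M3+M4)/6=-97/678
t_q=9/2 → seg 2, τ=1/2; S=0+105/113·τ+-545/339·τ²+1211/2712·τ³=857/7232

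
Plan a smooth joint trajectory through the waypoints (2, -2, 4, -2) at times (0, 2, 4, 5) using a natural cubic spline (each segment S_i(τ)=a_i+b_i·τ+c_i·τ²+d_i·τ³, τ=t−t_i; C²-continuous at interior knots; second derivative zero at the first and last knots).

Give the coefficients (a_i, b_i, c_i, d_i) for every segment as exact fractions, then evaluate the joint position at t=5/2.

Δ: Δ0=-2, Δ1=3, Δ2=-6
row 1: diag=8, rhs=30; c'=1/4, d'=15/4
row 2: denom=6−2·1/4=11/2; d'=(-54−2·15/4)/(11/2)=-123/11
back: M2=-123/11
back: M1=15/4−1/4·-123/11=72/11
M: M0=0, M1=72/11, M2=-123/11, M3=0
seg 0: a=2, c=M0/2=0, d=(M1−M0)/(6·2)=6/11, b=Δ0−h0·(2M0+M1)/6=-46/11
seg 1: a=-2, c=M1/2=36/11, d=(M2−M1)/(6·2)=-65/44, b=Δ1−h1·(2M1+M2)/6=26/11
seg 2: a=4, c=M2/2=-123/22, d=(M3−M2)/(6·1)=41/22, b=Δ2−h2·(2M2+M3)/6=-25/11
t_q=5/2 → seg 1, τ=1/2; S=-2+26/11·τ+36/11·τ²+-65/44·τ³=-65/352

  seg 0: a=2 b=-46/11 c=0 d=6/11
  seg 1: a=-2 b=26/11 c=36/11 d=-65/44
  seg 2: a=4 b=-25/11 c=-123/22 d=41/22
S(5/2) = -65/352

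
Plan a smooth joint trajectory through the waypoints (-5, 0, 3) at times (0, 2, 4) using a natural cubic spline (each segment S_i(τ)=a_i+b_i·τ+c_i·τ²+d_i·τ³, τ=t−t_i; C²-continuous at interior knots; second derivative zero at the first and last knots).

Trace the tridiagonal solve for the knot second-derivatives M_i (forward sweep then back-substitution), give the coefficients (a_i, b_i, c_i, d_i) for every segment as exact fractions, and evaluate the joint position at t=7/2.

  seg 0: a=-5 b=11/4 c=0 d=-1/16
  seg 1: a=0 b=2 c=-3/8 d=1/16
S(7/2) = 303/128

Δ: Δ0=5/2, Δ1=3/2
row 1: diag=8, rhs=-6; c'=1/4, d'=-3/4
back: M1=-3/4
M: M0=0, M1=-3/4, M2=0
seg 0: a=-5, c=M0/2=0, d=(M1−M0)/(6·2)=-1/16, b=Δ0−h0·(2M0+M1)/6=11/4
seg 1: a=0, c=M1/2=-3/8, d=(M2−M1)/(6·2)=1/16, b=Δ1−h1·(2M1+M2)/6=2
t_q=7/2 → seg 1, τ=3/2; S=0+2·τ+-3/8·τ²+1/16·τ³=303/128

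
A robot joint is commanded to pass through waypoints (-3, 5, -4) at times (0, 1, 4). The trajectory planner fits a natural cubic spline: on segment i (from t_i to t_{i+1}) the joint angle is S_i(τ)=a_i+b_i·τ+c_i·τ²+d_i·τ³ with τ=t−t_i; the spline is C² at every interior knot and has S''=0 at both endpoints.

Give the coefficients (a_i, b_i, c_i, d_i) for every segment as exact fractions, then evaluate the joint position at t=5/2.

  seg 0: a=-3 b=75/8 c=0 d=-11/8
  seg 1: a=5 b=21/4 c=-33/8 d=11/24
S(5/2) = 329/64

Δ: Δ0=8, Δ1=-3
row 1: diag=8, rhs=-66; c'=3/8, d'=-33/4
back: M1=-33/4
M: M0=0, M1=-33/4, M2=0
seg 0: a=-3, c=M0/2=0, d=(M1−M0)/(6·1)=-11/8, b=Δ0−h0·(2M0+M1)/6=75/8
seg 1: a=5, c=M1/2=-33/8, d=(M2−M1)/(6·3)=11/24, b=Δ1−h1·(2M1+M2)/6=21/4
t_q=5/2 → seg 1, τ=3/2; S=5+21/4·τ+-33/8·τ²+11/24·τ³=329/64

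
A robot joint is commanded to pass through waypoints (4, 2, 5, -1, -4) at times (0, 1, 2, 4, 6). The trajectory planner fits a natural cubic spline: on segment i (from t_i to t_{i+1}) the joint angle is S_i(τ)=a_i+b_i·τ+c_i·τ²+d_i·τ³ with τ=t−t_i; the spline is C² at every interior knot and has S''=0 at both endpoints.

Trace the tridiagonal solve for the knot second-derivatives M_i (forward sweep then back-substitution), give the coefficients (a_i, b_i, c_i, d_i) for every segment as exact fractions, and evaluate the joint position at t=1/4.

Δ: Δ0=-2, Δ1=3, Δ2=-3, Δ3=-3/2
row 1: diag=4, rhs=30; c'=1/4, d'=15/2
row 2: denom=6−1·1/4=23/4; d'=(-36−1·15/2)/(23/4)=-174/23
row 3: denom=8−2·8/23=168/23; d'=(9−2·-174/23)/(168/23)=185/56
back: M3=185/56
back: M2=-174/23−8/23·185/56=-61/7
back: M1=15/2−1/4·-61/7=271/28
M: M0=0, M1=271/28, M2=-61/7, M3=185/56, M4=0
seg 0: a=4, c=M0/2=0, d=(M1−M0)/(6·1)=271/168, b=Δ0−h0·(2M0+M1)/6=-607/168
seg 1: a=2, c=M1/2=271/56, d=(M2−M1)/(6·1)=-515/168, b=Δ1−h1·(2M1+M2)/6=103/84
seg 2: a=5, c=M2/2=-61/14, d=(M3−M2)/(6·2)=673/672, b=Δ2−h2·(2M2+M3)/6=41/24
seg 3: a=-1, c=M3/2=185/112, d=(M4−M3)/(6·2)=-185/672, b=Δ3−h3·(2M3+M4)/6=-311/84
t_q=1/4 → seg 0, τ=1/4; S=4+-607/168·τ+0·τ²+271/168·τ³=11189/3584

  seg 0: a=4 b=-607/168 c=0 d=271/168
  seg 1: a=2 b=103/84 c=271/56 d=-515/168
  seg 2: a=5 b=41/24 c=-61/14 d=673/672
  seg 3: a=-1 b=-311/84 c=185/112 d=-185/672
S(1/4) = 11189/3584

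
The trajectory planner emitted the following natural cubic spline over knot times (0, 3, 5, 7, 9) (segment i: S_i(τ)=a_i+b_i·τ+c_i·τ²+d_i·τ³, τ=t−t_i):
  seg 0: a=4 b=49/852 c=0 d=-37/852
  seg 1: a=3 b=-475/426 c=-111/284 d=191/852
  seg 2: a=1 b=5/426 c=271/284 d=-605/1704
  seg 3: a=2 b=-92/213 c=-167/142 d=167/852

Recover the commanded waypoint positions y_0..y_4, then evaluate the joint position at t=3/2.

y_0 = S_0(0) = a_0 = 4
y_1 = S_1(0) = a_1 = 3
y_2 = S_2(0) = a_2 = 1
y_3 = S_3(0) = a_3 = 2
y_4 = S_3(2) = -2
t_q=3/2 is in segment 0 (τ=3/2); S_0(τ)=8951/2272

y_0=4 y_1=3 y_2=1 y_3=2 y_4=-2
S(3/2) = 8951/2272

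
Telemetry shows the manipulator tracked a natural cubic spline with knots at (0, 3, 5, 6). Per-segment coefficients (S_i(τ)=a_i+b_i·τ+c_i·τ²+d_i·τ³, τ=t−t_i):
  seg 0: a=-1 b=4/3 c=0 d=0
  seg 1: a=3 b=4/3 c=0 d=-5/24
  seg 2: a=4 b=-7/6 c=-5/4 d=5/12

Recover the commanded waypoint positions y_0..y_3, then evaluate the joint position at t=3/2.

y_0 = S_0(0) = a_0 = -1
y_1 = S_1(0) = a_1 = 3
y_2 = S_2(0) = a_2 = 4
y_3 = S_2(1) = 2
t_q=3/2 is in segment 0 (τ=3/2); S_0(τ)=1

y_0=-1 y_1=3 y_2=4 y_3=2
S(3/2) = 1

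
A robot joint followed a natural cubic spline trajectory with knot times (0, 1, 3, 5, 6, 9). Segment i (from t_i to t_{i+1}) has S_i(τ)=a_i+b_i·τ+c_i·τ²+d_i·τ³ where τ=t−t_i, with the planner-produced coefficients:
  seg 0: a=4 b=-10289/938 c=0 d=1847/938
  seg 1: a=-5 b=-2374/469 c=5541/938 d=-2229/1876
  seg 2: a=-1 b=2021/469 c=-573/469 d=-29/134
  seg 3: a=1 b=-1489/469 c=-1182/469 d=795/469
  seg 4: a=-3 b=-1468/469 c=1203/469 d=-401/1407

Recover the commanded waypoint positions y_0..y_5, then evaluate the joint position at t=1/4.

y_0=4 y_1=-5 y_2=-1 y_3=1 y_4=-3 y_5=3
S(1/4) = 77351/60032

y_0 = S_0(0) = a_0 = 4
y_1 = S_1(0) = a_1 = -5
y_2 = S_2(0) = a_2 = -1
y_3 = S_3(0) = a_3 = 1
y_4 = S_4(0) = a_4 = -3
y_5 = S_4(3) = 3
t_q=1/4 is in segment 0 (τ=1/4); S_0(τ)=77351/60032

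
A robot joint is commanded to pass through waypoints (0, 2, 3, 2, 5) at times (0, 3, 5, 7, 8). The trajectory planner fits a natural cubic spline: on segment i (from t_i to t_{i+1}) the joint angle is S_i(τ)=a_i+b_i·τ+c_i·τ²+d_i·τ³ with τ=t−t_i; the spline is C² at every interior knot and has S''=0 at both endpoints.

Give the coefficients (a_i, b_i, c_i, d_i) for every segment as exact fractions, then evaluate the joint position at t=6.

  seg 0: a=0 b=83/156 c=0 d=7/468
  seg 1: a=2 b=73/78 c=7/52 d=-55/312
  seg 2: a=3 b=-25/39 c=-12/13 d=155/312
  seg 3: a=2 b=127/78 c=107/52 d=-107/156
S(6) = 201/104

Δ: Δ0=2/3, Δ1=1/2, Δ2=-1/2, Δ3=3
row 1: diag=10, rhs=-1; c'=1/5, d'=-1/10
row 2: denom=8−2·1/5=38/5; d'=(-6−2·-1/10)/(38/5)=-29/38
row 3: denom=6−2·5/19=104/19; d'=(21−2·-29/38)/(104/19)=107/26
back: M3=107/26
back: M2=-29/38−5/19·107/26=-24/13
back: M1=-1/10−1/5·-24/13=7/26
M: M0=0, M1=7/26, M2=-24/13, M3=107/26, M4=0
seg 0: a=0, c=M0/2=0, d=(M1−M0)/(6·3)=7/468, b=Δ0−h0·(2M0+M1)/6=83/156
seg 1: a=2, c=M1/2=7/52, d=(M2−M1)/(6·2)=-55/312, b=Δ1−h1·(2M1+M2)/6=73/78
seg 2: a=3, c=M2/2=-12/13, d=(M3−M2)/(6·2)=155/312, b=Δ2−h2·(2M2+M3)/6=-25/39
seg 3: a=2, c=M3/2=107/52, d=(M4−M3)/(6·1)=-107/156, b=Δ3−h3·(2M3+M4)/6=127/78
t_q=6 → seg 2, τ=1; S=3+-25/39·τ+-12/13·τ²+155/312·τ³=201/104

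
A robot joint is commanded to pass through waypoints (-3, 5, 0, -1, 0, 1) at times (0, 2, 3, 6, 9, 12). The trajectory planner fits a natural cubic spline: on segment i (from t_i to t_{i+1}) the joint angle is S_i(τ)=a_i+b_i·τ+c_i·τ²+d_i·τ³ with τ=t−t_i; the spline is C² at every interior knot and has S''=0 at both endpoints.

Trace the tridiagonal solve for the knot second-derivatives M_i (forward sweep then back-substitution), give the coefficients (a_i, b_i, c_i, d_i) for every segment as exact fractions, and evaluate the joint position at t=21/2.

  seg 0: a=-3 b=13832/1899 c=0 d=-1559/1899
  seg 1: a=5 b=-4876/1899 c=-3118/633 d=4735/1899
  seg 2: a=0 b=-9379/1899 c=539/211 d=-5807/17091
  seg 3: a=-1 b=2306/1899 c=-956/1899 d=1195/17091
  seg 4: a=0 b=155/1899 c=239/1899 d=-239/17091
S(21/2) = 605/1688

Δ: Δ0=4, Δ1=-5, Δ2=-1/3, Δ3=1/3, Δ4=1/3
row 1: diag=6, rhs=-54; c'=1/6, d'=-9
row 2: denom=8−1·1/6=47/6; d'=(28−1·-9)/(47/6)=222/47
row 3: denom=12−3·18/47=510/47; d'=(4−3·222/47)/(510/47)=-239/255
row 4: denom=12−3·47/170=1899/170; d'=(0−3·-239/255)/(1899/170)=478/1899
back: M4=478/1899
back: M3=-239/255−47/170·478/1899=-1912/1899
back: M2=222/47−18/47·-1912/1899=1078/211
back: M1=-9−1/6·1078/211=-6236/633
M: M0=0, M1=-6236/633, M2=1078/211, M3=-1912/1899, M4=478/1899, M5=0
seg 0: a=-3, c=M0/2=0, d=(M1−M0)/(6·2)=-1559/1899, b=Δ0−h0·(2M0+M1)/6=13832/1899
seg 1: a=5, c=M1/2=-3118/633, d=(M2−M1)/(6·1)=4735/1899, b=Δ1−h1·(2M1+M2)/6=-4876/1899
seg 2: a=0, c=M2/2=539/211, d=(M3−M2)/(6·3)=-5807/17091, b=Δ2−h2·(2M2+M3)/6=-9379/1899
seg 3: a=-1, c=M3/2=-956/1899, d=(M4−M3)/(6·3)=1195/17091, b=Δ3−h3·(2M3+M4)/6=2306/1899
seg 4: a=0, c=M4/2=239/1899, d=(M5−M4)/(6·3)=-239/17091, b=Δ4−h4·(2M4+M5)/6=155/1899
t_q=21/2 → seg 4, τ=3/2; S=0+155/1899·τ+239/1899·τ²+-239/17091·τ³=605/1688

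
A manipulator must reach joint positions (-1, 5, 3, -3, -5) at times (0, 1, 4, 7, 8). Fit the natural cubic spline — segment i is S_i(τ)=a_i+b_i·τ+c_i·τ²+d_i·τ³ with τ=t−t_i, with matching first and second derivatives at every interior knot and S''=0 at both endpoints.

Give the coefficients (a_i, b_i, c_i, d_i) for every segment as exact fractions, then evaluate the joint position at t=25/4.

  seg 0: a=-1 b=1073/156 c=0 d=-137/156
  seg 1: a=5 b=331/78 c=-137/52 d=467/1404
  seg 2: a=3 b=-31/12 c=14/39 d=-77/1404
  seg 3: a=-3 b=-149/78 c=-7/52 d=7/156
S(25/4) = -5391/3328

Δ: Δ0=6, Δ1=-2/3, Δ2=-2, Δ3=-2
row 1: diag=8, rhs=-40; c'=3/8, d'=-5
row 2: denom=12−3·3/8=87/8; d'=(-8−3·-5)/(87/8)=56/87
row 3: denom=8−3·8/29=208/29; d'=(0−3·56/87)/(208/29)=-7/26
back: M3=-7/26
back: M2=56/87−8/29·-7/26=28/39
back: M1=-5−3/8·28/39=-137/26
M: M0=0, M1=-137/26, M2=28/39, M3=-7/26, M4=0
seg 0: a=-1, c=M0/2=0, d=(M1−M0)/(6·1)=-137/156, b=Δ0−h0·(2M0+M1)/6=1073/156
seg 1: a=5, c=M1/2=-137/52, d=(M2−M1)/(6·3)=467/1404, b=Δ1−h1·(2M1+M2)/6=331/78
seg 2: a=3, c=M2/2=14/39, d=(M3−M2)/(6·3)=-77/1404, b=Δ2−h2·(2M2+M3)/6=-31/12
seg 3: a=-3, c=M3/2=-7/52, d=(M4−M3)/(6·1)=7/156, b=Δ3−h3·(2M3+M4)/6=-149/78
t_q=25/4 → seg 2, τ=9/4; S=3+-31/12·τ+14/39·τ²+-77/1404·τ³=-5391/3328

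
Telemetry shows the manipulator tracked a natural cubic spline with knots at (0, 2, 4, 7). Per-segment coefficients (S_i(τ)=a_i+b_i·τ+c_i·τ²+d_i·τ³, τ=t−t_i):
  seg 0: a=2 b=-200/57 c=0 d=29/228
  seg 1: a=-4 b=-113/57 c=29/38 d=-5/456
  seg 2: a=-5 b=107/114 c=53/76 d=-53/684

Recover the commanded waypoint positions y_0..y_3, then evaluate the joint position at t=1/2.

y_0 = S_0(0) = a_0 = 2
y_1 = S_1(0) = a_1 = -4
y_2 = S_2(0) = a_2 = -5
y_3 = S_2(3) = 2
t_q=1/2 is in segment 0 (τ=1/2); S_0(τ)=159/608

y_0=2 y_1=-4 y_2=-5 y_3=2
S(1/2) = 159/608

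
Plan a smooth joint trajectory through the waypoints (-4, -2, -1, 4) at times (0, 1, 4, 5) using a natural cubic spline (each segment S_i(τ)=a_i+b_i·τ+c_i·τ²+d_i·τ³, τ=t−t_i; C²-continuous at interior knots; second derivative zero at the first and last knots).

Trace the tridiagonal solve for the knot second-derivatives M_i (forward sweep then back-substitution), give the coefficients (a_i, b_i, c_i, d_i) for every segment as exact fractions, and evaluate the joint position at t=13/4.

  seg 0: a=-4 b=412/165 c=0 d=-82/165
  seg 1: a=-2 b=166/165 c=-82/55 d=19/45
  seg 2: a=-1 b=571/165 c=127/55 d=-127/165
S(13/4) = -8711/3520

Δ: Δ0=2, Δ1=1/3, Δ2=5
row 1: diag=8, rhs=-10; c'=3/8, d'=-5/4
row 2: denom=8−3·3/8=55/8; d'=(28−3·-5/4)/(55/8)=254/55
back: M2=254/55
back: M1=-5/4−3/8·254/55=-164/55
M: M0=0, M1=-164/55, M2=254/55, M3=0
seg 0: a=-4, c=M0/2=0, d=(M1−M0)/(6·1)=-82/165, b=Δ0−h0·(2M0+M1)/6=412/165
seg 1: a=-2, c=M1/2=-82/55, d=(M2−M1)/(6·3)=19/45, b=Δ1−h1·(2M1+M2)/6=166/165
seg 2: a=-1, c=M2/2=127/55, d=(M3−M2)/(6·1)=-127/165, b=Δ2−h2·(2M2+M3)/6=571/165
t_q=13/4 → seg 1, τ=9/4; S=-2+166/165·τ+-82/55·τ²+19/45·τ³=-8711/3520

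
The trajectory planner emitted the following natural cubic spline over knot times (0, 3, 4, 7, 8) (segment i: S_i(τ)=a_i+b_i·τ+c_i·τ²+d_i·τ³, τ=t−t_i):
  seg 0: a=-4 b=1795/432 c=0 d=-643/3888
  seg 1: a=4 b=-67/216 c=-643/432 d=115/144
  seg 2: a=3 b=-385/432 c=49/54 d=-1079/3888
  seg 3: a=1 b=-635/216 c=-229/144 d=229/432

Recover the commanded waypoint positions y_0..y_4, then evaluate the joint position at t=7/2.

y_0=-4 y_1=4 y_2=3 y_3=1 y_4=-3
S(7/2) = 12347/3456

y_0 = S_0(0) = a_0 = -4
y_1 = S_1(0) = a_1 = 4
y_2 = S_2(0) = a_2 = 3
y_3 = S_3(0) = a_3 = 1
y_4 = S_3(1) = -3
t_q=7/2 is in segment 1 (τ=1/2); S_1(τ)=12347/3456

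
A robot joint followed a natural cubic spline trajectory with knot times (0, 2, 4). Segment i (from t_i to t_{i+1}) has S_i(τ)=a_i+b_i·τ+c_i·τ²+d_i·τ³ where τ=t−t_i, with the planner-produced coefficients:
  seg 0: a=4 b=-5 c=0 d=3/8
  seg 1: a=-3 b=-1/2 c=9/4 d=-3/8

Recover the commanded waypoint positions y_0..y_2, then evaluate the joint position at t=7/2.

y_0=4 y_1=-3 y_2=2
S(7/2) = 3/64

y_0 = S_0(0) = a_0 = 4
y_1 = S_1(0) = a_1 = -3
y_2 = S_1(2) = 2
t_q=7/2 is in segment 1 (τ=3/2); S_1(τ)=3/64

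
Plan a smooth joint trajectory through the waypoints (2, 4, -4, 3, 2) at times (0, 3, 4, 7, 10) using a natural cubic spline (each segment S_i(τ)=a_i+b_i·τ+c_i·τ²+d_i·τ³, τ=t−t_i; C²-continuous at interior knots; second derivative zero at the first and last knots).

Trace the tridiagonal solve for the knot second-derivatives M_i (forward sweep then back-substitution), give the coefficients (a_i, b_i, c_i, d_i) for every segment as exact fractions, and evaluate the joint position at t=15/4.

Δ: Δ0=2/3, Δ1=-8, Δ2=7/3, Δ3=-1/3
row 1: diag=8, rhs=-52; c'=1/8, d'=-13/2
row 2: denom=8−1·1/8=63/8; d'=(62−1·-13/2)/(63/8)=548/63
row 3: denom=12−3·8/21=76/7; d'=(-16−3·548/63)/(76/7)=-221/57
back: M3=-221/57
back: M2=548/63−8/21·-221/57=580/57
back: M1=-13/2−1/8·580/57=-443/57
M: M0=0, M1=-443/57, M2=580/57, M3=-221/57, M4=0
seg 0: a=2, c=M0/2=0, d=(M1−M0)/(6·3)=-443/1026, b=Δ0−h0·(2M0+M1)/6=173/38
seg 1: a=4, c=M1/2=-443/114, d=(M2−M1)/(6·1)=341/114, b=Δ1−h1·(2M1+M2)/6=-135/19
seg 2: a=-4, c=M2/2=290/57, d=(M3−M2)/(6·3)=-89/114, b=Δ2−h2·(2M2+M3)/6=-673/114
seg 3: a=3, c=M3/2=-221/114, d=(M4−M3)/(6·3)=221/1026, b=Δ3−h3·(2M3+M4)/6=202/57
t_q=15/4 → seg 1, τ=3/4; S=4+-135/19·τ+-443/114·τ²+341/114·τ³=-5479/2432

  seg 0: a=2 b=173/38 c=0 d=-443/1026
  seg 1: a=4 b=-135/19 c=-443/114 d=341/114
  seg 2: a=-4 b=-673/114 c=290/57 d=-89/114
  seg 3: a=3 b=202/57 c=-221/114 d=221/1026
S(15/4) = -5479/2432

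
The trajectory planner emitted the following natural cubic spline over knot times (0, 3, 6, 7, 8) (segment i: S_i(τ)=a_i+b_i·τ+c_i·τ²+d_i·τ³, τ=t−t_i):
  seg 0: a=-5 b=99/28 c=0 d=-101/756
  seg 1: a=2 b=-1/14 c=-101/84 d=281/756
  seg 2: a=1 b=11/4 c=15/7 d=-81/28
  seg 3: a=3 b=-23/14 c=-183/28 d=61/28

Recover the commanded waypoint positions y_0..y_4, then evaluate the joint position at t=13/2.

y_0=-5 y_1=2 y_2=1 y_3=3 y_4=-3
S(13/2) = 571/224

y_0 = S_0(0) = a_0 = -5
y_1 = S_1(0) = a_1 = 2
y_2 = S_2(0) = a_2 = 1
y_3 = S_3(0) = a_3 = 3
y_4 = S_3(1) = -3
t_q=13/2 is in segment 2 (τ=1/2); S_2(τ)=571/224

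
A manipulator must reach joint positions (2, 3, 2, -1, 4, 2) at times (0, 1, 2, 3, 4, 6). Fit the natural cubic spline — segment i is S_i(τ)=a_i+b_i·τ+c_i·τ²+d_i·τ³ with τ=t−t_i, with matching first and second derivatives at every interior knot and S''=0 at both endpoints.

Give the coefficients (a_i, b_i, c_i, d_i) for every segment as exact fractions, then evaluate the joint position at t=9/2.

Δ: Δ0=1, Δ1=-1, Δ2=-3, Δ3=5, Δ4=-1
row 1: diag=4, rhs=-12; c'=1/4, d'=-3
row 2: denom=4−1·1/4=15/4; d'=(-12−1·-3)/(15/4)=-12/5
row 3: denom=4−1·4/15=56/15; d'=(48−1·-12/5)/(56/15)=27/2
row 4: denom=6−1·15/56=321/56; d'=(-36−1·27/2)/(321/56)=-924/107
back: M4=-924/107
back: M3=27/2−15/56·-924/107=1692/107
back: M2=-12/5−4/15·1692/107=-708/107
back: M1=-3−1/4·-708/107=-144/107
M: M0=0, M1=-144/107, M2=-708/107, M3=1692/107, M4=-924/107, M5=0
seg 0: a=2, c=M0/2=0, d=(M1−M0)/(6·1)=-24/107, b=Δ0−h0·(2M0+M1)/6=131/107
seg 1: a=3, c=M1/2=-72/107, d=(M2−M1)/(6·1)=-94/107, b=Δ1−h1·(2M1+M2)/6=59/107
seg 2: a=2, c=M2/2=-354/107, d=(M3−M2)/(6·1)=400/107, b=Δ2−h2·(2M2+M3)/6=-367/107
seg 3: a=-1, c=M3/2=846/107, d=(M4−M3)/(6·1)=-436/107, b=Δ3−h3·(2M3+M4)/6=125/107
seg 4: a=4, c=M4/2=-462/107, d=(M5−M4)/(6·2)=77/107, b=Δ4−h4·(2M4+M5)/6=509/107
t_q=9/2 → seg 4, τ=1/2; S=4+509/107·τ+-462/107·τ²+77/107·τ³=4613/856

  seg 0: a=2 b=131/107 c=0 d=-24/107
  seg 1: a=3 b=59/107 c=-72/107 d=-94/107
  seg 2: a=2 b=-367/107 c=-354/107 d=400/107
  seg 3: a=-1 b=125/107 c=846/107 d=-436/107
  seg 4: a=4 b=509/107 c=-462/107 d=77/107
S(9/2) = 4613/856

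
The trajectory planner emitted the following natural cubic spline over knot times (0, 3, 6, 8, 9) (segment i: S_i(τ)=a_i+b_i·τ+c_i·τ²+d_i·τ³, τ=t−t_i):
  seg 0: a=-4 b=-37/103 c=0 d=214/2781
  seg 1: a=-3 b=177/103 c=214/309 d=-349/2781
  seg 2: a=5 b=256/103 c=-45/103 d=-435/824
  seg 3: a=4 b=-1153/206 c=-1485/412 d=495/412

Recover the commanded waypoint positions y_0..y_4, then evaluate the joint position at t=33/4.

y_0=-4 y_1=-3 y_2=5 y_3=4 y_4=-4
S(33/4) = 63131/26368

y_0 = S_0(0) = a_0 = -4
y_1 = S_1(0) = a_1 = -3
y_2 = S_2(0) = a_2 = 5
y_3 = S_3(0) = a_3 = 4
y_4 = S_3(1) = -4
t_q=33/4 is in segment 3 (τ=1/4); S_3(τ)=63131/26368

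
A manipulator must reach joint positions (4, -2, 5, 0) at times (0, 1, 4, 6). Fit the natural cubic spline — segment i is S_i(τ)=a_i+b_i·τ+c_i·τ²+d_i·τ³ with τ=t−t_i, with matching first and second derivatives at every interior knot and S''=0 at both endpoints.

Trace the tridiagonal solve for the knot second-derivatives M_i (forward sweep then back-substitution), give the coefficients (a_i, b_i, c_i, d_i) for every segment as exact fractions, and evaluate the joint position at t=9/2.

Δ: Δ0=-6, Δ1=7/3, Δ2=-5/2
row 1: diag=8, rhs=50; c'=3/8, d'=25/4
row 2: denom=10−3·3/8=71/8; d'=(-29−3·25/4)/(71/8)=-382/71
back: M2=-382/71
back: M1=25/4−3/8·-382/71=587/71
M: M0=0, M1=587/71, M2=-382/71, M3=0
seg 0: a=4, c=M0/2=0, d=(M1−M0)/(6·1)=587/426, b=Δ0−h0·(2M0+M1)/6=-3143/426
seg 1: a=-2, c=M1/2=587/142, d=(M2−M1)/(6·3)=-323/426, b=Δ1−h1·(2M1+M2)/6=-691/213
seg 2: a=5, c=M2/2=-191/71, d=(M3−M2)/(6·2)=191/426, b=Δ2−h2·(2M2+M3)/6=463/426
t_q=9/2 → seg 2, τ=1/2; S=5+463/426·τ+-191/71·τ²+191/426·τ³=5597/1136

  seg 0: a=4 b=-3143/426 c=0 d=587/426
  seg 1: a=-2 b=-691/213 c=587/142 d=-323/426
  seg 2: a=5 b=463/426 c=-191/71 d=191/426
S(9/2) = 5597/1136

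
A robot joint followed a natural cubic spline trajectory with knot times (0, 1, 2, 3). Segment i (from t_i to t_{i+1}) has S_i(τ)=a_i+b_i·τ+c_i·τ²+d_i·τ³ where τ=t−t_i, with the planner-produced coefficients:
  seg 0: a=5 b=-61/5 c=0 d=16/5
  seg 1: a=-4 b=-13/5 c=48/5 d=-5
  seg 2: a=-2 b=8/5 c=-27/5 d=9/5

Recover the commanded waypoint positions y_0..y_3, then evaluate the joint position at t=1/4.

y_0=5 y_1=-4 y_2=-2 y_3=-4
S(1/4) = 2

y_0 = S_0(0) = a_0 = 5
y_1 = S_1(0) = a_1 = -4
y_2 = S_2(0) = a_2 = -2
y_3 = S_2(1) = -4
t_q=1/4 is in segment 0 (τ=1/4); S_0(τ)=2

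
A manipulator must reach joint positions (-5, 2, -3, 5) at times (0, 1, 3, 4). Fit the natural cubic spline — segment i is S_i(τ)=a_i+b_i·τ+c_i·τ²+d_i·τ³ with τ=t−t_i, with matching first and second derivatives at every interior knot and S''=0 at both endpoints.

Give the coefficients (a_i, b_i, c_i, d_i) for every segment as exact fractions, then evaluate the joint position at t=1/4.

Δ: Δ0=7, Δ1=-5/2, Δ2=8
row 1: diag=6, rhs=-57; c'=1/3, d'=-19/2
row 2: denom=6−2·1/3=16/3; d'=(63−2·-19/2)/(16/3)=123/8
back: M2=123/8
back: M1=-19/2−1/3·123/8=-117/8
M: M0=0, M1=-117/8, M2=123/8, M3=0
seg 0: a=-5, c=M0/2=0, d=(M1−M0)/(6·1)=-39/16, b=Δ0−h0·(2M0+M1)/6=151/16
seg 1: a=2, c=M1/2=-117/16, d=(M2−M1)/(6·2)=5/2, b=Δ1−h1·(2M1+M2)/6=17/8
seg 2: a=-3, c=M2/2=123/16, d=(M3−M2)/(6·1)=-41/16, b=Δ2−h2·(2M2+M3)/6=23/8
t_q=1/4 → seg 0, τ=1/4; S=-5+151/16·τ+0·τ²+-39/16·τ³=-2743/1024

  seg 0: a=-5 b=151/16 c=0 d=-39/16
  seg 1: a=2 b=17/8 c=-117/16 d=5/2
  seg 2: a=-3 b=23/8 c=123/16 d=-41/16
S(1/4) = -2743/1024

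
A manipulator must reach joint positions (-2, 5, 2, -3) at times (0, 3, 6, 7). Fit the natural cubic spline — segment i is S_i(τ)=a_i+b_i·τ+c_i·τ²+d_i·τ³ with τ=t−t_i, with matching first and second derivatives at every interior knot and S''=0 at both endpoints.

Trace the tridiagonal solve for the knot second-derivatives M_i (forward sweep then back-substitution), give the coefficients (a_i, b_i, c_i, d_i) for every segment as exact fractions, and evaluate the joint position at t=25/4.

  seg 0: a=-2 b=247/87 c=0 d=-44/783
  seg 1: a=5 b=115/87 c=-44/87 d=-70/783
  seg 2: a=2 b=-359/87 c=-38/29 d=38/87
S(25/4) = 829/928

Δ: Δ0=7/3, Δ1=-1, Δ2=-5
row 1: diag=12, rhs=-20; c'=1/4, d'=-5/3
row 2: denom=8−3·1/4=29/4; d'=(-24−3·-5/3)/(29/4)=-76/29
back: M2=-76/29
back: M1=-5/3−1/4·-76/29=-88/87
M: M0=0, M1=-88/87, M2=-76/29, M3=0
seg 0: a=-2, c=M0/2=0, d=(M1−M0)/(6·3)=-44/783, b=Δ0−h0·(2M0+M1)/6=247/87
seg 1: a=5, c=M1/2=-44/87, d=(M2−M1)/(6·3)=-70/783, b=Δ1−h1·(2M1+M2)/6=115/87
seg 2: a=2, c=M2/2=-38/29, d=(M3−M2)/(6·1)=38/87, b=Δ2−h2·(2M2+M3)/6=-359/87
t_q=25/4 → seg 2, τ=1/4; S=2+-359/87·τ+-38/29·τ²+38/87·τ³=829/928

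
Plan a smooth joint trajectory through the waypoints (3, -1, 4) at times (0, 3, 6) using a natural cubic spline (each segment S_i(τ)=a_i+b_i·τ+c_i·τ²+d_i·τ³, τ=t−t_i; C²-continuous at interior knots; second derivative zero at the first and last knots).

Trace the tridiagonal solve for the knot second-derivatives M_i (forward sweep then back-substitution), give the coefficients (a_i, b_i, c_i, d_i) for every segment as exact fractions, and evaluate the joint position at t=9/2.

  seg 0: a=3 b=-25/12 c=0 d=1/12
  seg 1: a=-1 b=1/6 c=3/4 d=-1/12
S(9/2) = 21/32

Δ: Δ0=-4/3, Δ1=5/3
row 1: diag=12, rhs=18; c'=1/4, d'=3/2
back: M1=3/2
M: M0=0, M1=3/2, M2=0
seg 0: a=3, c=M0/2=0, d=(M1−M0)/(6·3)=1/12, b=Δ0−h0·(2M0+M1)/6=-25/12
seg 1: a=-1, c=M1/2=3/4, d=(M2−M1)/(6·3)=-1/12, b=Δ1−h1·(2M1+M2)/6=1/6
t_q=9/2 → seg 1, τ=3/2; S=-1+1/6·τ+3/4·τ²+-1/12·τ³=21/32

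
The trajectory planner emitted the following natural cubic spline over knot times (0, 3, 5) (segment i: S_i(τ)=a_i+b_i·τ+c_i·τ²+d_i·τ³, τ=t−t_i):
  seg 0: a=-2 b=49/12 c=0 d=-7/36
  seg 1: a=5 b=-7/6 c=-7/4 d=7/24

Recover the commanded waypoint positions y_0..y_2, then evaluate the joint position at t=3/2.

y_0 = S_0(0) = a_0 = -2
y_1 = S_1(0) = a_1 = 5
y_2 = S_1(2) = -2
t_q=3/2 is in segment 0 (τ=3/2); S_0(τ)=111/32

y_0=-2 y_1=5 y_2=-2
S(3/2) = 111/32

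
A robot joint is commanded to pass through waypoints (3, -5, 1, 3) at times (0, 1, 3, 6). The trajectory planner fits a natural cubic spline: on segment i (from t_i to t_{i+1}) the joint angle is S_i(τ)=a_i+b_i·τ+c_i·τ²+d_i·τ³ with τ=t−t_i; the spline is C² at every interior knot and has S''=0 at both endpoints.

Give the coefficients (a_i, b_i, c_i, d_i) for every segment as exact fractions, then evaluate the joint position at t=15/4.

  seg 0: a=3 b=-211/21 c=0 d=43/21
  seg 1: a=-5 b=-82/21 c=43/7 d=-113/84
  seg 2: a=1 b=95/21 c=-27/14 d=3/14
S(15/4) = 435/128

Δ: Δ0=-8, Δ1=3, Δ2=2/3
row 1: diag=6, rhs=66; c'=1/3, d'=11
row 2: denom=10−2·1/3=28/3; d'=(-14−2·11)/(28/3)=-27/7
back: M2=-27/7
back: M1=11−1/3·-27/7=86/7
M: M0=0, M1=86/7, M2=-27/7, M3=0
seg 0: a=3, c=M0/2=0, d=(M1−M0)/(6·1)=43/21, b=Δ0−h0·(2M0+M1)/6=-211/21
seg 1: a=-5, c=M1/2=43/7, d=(M2−M1)/(6·2)=-113/84, b=Δ1−h1·(2M1+M2)/6=-82/21
seg 2: a=1, c=M2/2=-27/14, d=(M3−M2)/(6·3)=3/14, b=Δ2−h2·(2M2+M3)/6=95/21
t_q=15/4 → seg 2, τ=3/4; S=1+95/21·τ+-27/14·τ²+3/14·τ³=435/128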